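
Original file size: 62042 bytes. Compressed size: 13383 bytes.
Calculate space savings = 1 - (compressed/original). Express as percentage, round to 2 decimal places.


ratio = compressed/original = 13383/62042 = 0.215709
savings = 1 - ratio = 1 - 0.215709 = 0.784291
as a percentage: 0.784291 * 100 = 78.43%

Space savings = 1 - 13383/62042 = 78.43%


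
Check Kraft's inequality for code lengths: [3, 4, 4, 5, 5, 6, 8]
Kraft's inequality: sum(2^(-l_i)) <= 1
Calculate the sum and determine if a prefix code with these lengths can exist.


Sum = 2^(-3) + 2^(-4) + 2^(-4) + 2^(-5) + 2^(-5) + 2^(-6) + 2^(-8)
    = 0.125 + 0.0625 + 0.0625 + 0.03125 + 0.03125 + 0.015625 + 0.00390625
    = 85/256 = 0.33203125
Since 0.33203125 <= 1, Kraft's inequality IS satisfied.
A prefix code with these lengths CAN exist.

Kraft sum = 0.33203125. Satisfied.


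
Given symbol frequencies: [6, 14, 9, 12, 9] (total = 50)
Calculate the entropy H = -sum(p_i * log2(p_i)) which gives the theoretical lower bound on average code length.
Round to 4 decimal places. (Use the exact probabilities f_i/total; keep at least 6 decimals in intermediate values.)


Per-symbol terms -p_i * log2(p_i) with p_i = f_i/50:
  p = 6/50 = 0.120000: log2(p) = -3.058894, -p*log2(p) = 0.367067
  p = 14/50 = 0.280000: log2(p) = -1.836501, -p*log2(p) = 0.514220
  p = 9/50 = 0.180000: log2(p) = -2.473931, -p*log2(p) = 0.445308
  p = 12/50 = 0.240000: log2(p) = -2.058894, -p*log2(p) = 0.494134
  p = 9/50 = 0.180000: log2(p) = -2.473931, -p*log2(p) = 0.445308
H = 0.367067 + 0.514220 + 0.445308 + 0.494134 + 0.445308 = 2.266037

H = 2.266 bits/symbol


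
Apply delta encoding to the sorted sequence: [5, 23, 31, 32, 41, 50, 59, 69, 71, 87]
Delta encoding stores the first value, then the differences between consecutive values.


First value: 5
Deltas:
  23 - 5 = 18
  31 - 23 = 8
  32 - 31 = 1
  41 - 32 = 9
  50 - 41 = 9
  59 - 50 = 9
  69 - 59 = 10
  71 - 69 = 2
  87 - 71 = 16


Delta encoded: [5, 18, 8, 1, 9, 9, 9, 10, 2, 16]


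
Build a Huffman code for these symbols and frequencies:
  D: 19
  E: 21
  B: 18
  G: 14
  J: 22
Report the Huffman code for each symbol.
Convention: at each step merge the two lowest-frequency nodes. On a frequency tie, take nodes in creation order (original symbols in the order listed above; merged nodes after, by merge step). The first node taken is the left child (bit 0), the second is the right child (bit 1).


Huffman tree construction:
Step 1: Merge G(14) + B(18) = 32
Step 2: Merge D(19) + E(21) = 40
Step 3: Merge J(22) + (G+B)(32) = 54
Step 4: Merge (D+E)(40) + (J+(G+B))(54) = 94
Read each symbol's code off the tree from the root (left child = 0, right child = 1).

Codes:
  D: 00 (length 2)
  E: 01 (length 2)
  B: 111 (length 3)
  G: 110 (length 3)
  J: 10 (length 2)
Average code length: 220/94 = 2.3404 bits/symbol


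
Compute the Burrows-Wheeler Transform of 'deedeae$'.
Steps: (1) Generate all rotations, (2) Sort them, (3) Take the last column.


Rotations (sorted):
  0: $deedeae -> last char: e
  1: ae$deede -> last char: e
  2: deae$dee -> last char: e
  3: deedeae$ -> last char: $
  4: e$deedea -> last char: a
  5: eae$deed -> last char: d
  6: edeae$de -> last char: e
  7: eedeae$d -> last char: d


BWT = eee$aded


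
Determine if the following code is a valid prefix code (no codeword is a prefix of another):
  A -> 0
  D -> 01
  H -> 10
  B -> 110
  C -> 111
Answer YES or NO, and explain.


Checking each pair (does one codeword prefix another?):
  A='0' vs D='01': prefix -- VIOLATION

NO -- this is NOT a valid prefix code. A (0) is a prefix of D (01).


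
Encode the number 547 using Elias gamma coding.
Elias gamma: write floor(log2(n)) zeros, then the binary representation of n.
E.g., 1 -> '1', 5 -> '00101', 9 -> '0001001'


num_bits = floor(log2(547)) + 1 = 10
leading_zeros = num_bits - 1 = 9
binary(547) = 1000100011

Elias gamma(547) = '000000000' + '1000100011' = 0000000001000100011 (19 bits)


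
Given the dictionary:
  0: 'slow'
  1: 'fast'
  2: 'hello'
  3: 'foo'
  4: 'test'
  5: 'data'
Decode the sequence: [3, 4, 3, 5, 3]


Look up each index in the dictionary:
  3 -> 'foo'
  4 -> 'test'
  3 -> 'foo'
  5 -> 'data'
  3 -> 'foo'

Decoded: "foo test foo data foo"


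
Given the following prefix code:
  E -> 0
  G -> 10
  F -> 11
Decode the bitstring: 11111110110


Decoding step by step:
Bits 11 -> F
Bits 11 -> F
Bits 11 -> F
Bits 10 -> G
Bits 11 -> F
Bits 0 -> E


Decoded message: FFFGFE


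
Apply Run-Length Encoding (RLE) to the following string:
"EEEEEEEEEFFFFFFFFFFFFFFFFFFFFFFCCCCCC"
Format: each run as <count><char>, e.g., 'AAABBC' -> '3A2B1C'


Scanning runs left to right:
  i=0: run of 'E' x 9 -> '9E'
  i=9: run of 'F' x 22 -> '22F'
  i=31: run of 'C' x 6 -> '6C'

RLE = 9E22F6C


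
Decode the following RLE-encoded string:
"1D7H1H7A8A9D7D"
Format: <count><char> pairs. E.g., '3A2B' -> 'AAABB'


Expanding each <count><char> pair:
  1D -> 'D'
  7H -> 'HHHHHHH'
  1H -> 'H'
  7A -> 'AAAAAAA'
  8A -> 'AAAAAAAA'
  9D -> 'DDDDDDDDD'
  7D -> 'DDDDDDD'

Decoded = DHHHHHHHHAAAAAAAAAAAAAAADDDDDDDDDDDDDDDD


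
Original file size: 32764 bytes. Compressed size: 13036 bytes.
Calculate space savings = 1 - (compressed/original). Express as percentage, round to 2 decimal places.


ratio = compressed/original = 13036/32764 = 0.397876
savings = 1 - ratio = 1 - 0.397876 = 0.602124
as a percentage: 0.602124 * 100 = 60.21%

Space savings = 1 - 13036/32764 = 60.21%


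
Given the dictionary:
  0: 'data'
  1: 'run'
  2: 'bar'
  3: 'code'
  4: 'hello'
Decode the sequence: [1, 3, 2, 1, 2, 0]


Look up each index in the dictionary:
  1 -> 'run'
  3 -> 'code'
  2 -> 'bar'
  1 -> 'run'
  2 -> 'bar'
  0 -> 'data'

Decoded: "run code bar run bar data"


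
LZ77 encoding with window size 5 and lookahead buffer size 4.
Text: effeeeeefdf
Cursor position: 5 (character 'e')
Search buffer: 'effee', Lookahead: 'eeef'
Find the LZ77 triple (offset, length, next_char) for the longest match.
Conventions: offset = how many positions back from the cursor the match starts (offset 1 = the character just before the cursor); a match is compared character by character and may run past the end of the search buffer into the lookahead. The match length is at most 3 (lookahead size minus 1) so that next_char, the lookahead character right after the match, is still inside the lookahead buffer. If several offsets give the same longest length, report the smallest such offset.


Try each offset into the search buffer:
  offset=1 (pos 4, char 'e'): match length 3
  offset=2 (pos 3, char 'e'): match length 3
  offset=3 (pos 2, char 'f'): match length 0
  offset=4 (pos 1, char 'f'): match length 0
  offset=5 (pos 0, char 'e'): match length 1
Longest match has length 3, found at offsets 1, 2; take the smallest, offset 1.
next_char = character at position 5 + 3 = 8 -> 'f'

Best match: offset=1, length=3 (matching 'eee' starting at position 4)
LZ77 triple: (1, 3, 'f')


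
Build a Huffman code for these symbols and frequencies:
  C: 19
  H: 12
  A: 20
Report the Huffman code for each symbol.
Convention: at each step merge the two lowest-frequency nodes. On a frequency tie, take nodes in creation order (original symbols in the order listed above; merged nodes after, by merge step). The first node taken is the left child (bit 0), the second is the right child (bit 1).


Huffman tree construction:
Step 1: Merge H(12) + C(19) = 31
Step 2: Merge A(20) + (H+C)(31) = 51
Read each symbol's code off the tree from the root (left child = 0, right child = 1).

Codes:
  C: 11 (length 2)
  H: 10 (length 2)
  A: 0 (length 1)
Average code length: 82/51 = 1.6078 bits/symbol


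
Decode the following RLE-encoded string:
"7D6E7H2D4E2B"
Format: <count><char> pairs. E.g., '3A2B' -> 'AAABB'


Expanding each <count><char> pair:
  7D -> 'DDDDDDD'
  6E -> 'EEEEEE'
  7H -> 'HHHHHHH'
  2D -> 'DD'
  4E -> 'EEEE'
  2B -> 'BB'

Decoded = DDDDDDDEEEEEEHHHHHHHDDEEEEBB


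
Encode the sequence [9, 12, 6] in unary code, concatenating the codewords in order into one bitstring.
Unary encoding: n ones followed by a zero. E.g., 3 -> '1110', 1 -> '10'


Encode each number as n ones followed by a terminating 0:
  9 -> 1111111110 (10 bits)
  12 -> 1111111111110 (13 bits)
  6 -> 1111110 (7 bits)
Total length = 10 + 13 + 7 = 30 bits.

Unary([9, 12, 6]) = 111111111011111111111101111110 (30 bits)


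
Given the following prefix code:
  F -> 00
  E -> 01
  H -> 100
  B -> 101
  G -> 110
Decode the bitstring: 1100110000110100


Decoding step by step:
Bits 110 -> G
Bits 01 -> E
Bits 100 -> H
Bits 00 -> F
Bits 110 -> G
Bits 100 -> H


Decoded message: GEHFGH


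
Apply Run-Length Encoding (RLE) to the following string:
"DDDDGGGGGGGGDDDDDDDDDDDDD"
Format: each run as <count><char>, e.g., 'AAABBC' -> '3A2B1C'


Scanning runs left to right:
  i=0: run of 'D' x 4 -> '4D'
  i=4: run of 'G' x 8 -> '8G'
  i=12: run of 'D' x 13 -> '13D'

RLE = 4D8G13D


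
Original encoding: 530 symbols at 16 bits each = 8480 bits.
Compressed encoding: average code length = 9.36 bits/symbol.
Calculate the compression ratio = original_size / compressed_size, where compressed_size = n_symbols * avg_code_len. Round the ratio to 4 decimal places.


original_size = n_symbols * orig_bits = 530 * 16 = 8480 bits
compressed_size = n_symbols * avg_code_len = 530 * 9.36 = 4960.8 bits
ratio = original_size / compressed_size = 8480 / 4960.8 = 1.7094

Compression ratio = 1.7094


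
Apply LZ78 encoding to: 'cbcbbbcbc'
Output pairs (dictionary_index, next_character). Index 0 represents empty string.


LZ78 encoding steps:
Dictionary: {0: ''}
Step 1: w='' (idx 0), next='c' -> output (0, 'c'), add 'c' as idx 1
Step 2: w='' (idx 0), next='b' -> output (0, 'b'), add 'b' as idx 2
Step 3: w='c' (idx 1), next='b' -> output (1, 'b'), add 'cb' as idx 3
Step 4: w='b' (idx 2), next='b' -> output (2, 'b'), add 'bb' as idx 4
Step 5: w='cb' (idx 3), next='c' -> output (3, 'c'), add 'cbc' as idx 5


Encoded: [(0, 'c'), (0, 'b'), (1, 'b'), (2, 'b'), (3, 'c')]


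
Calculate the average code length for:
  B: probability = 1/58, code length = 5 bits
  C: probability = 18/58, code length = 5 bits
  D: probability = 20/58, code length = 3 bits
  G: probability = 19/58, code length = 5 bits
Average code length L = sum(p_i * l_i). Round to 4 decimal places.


Weighted contributions p_i * l_i:
  B: (1/58) * 5 = 5/58
  C: (18/58) * 5 = 90/58
  D: (20/58) * 3 = 60/58
  G: (19/58) * 5 = 95/58
Sum = (5 + 90 + 60 + 95)/58 = 250/58

L = 250/58 = 4.3103 bits/symbol


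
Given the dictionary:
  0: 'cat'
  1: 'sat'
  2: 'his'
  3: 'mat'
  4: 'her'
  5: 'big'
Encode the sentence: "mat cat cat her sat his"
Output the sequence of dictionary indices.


Look up each word in the dictionary:
  'mat' -> 3
  'cat' -> 0
  'cat' -> 0
  'her' -> 4
  'sat' -> 1
  'his' -> 2

Encoded: [3, 0, 0, 4, 1, 2]


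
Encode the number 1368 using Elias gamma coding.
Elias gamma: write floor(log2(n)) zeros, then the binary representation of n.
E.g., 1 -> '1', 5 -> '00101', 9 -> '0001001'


num_bits = floor(log2(1368)) + 1 = 11
leading_zeros = num_bits - 1 = 10
binary(1368) = 10101011000

Elias gamma(1368) = '0000000000' + '10101011000' = 000000000010101011000 (21 bits)


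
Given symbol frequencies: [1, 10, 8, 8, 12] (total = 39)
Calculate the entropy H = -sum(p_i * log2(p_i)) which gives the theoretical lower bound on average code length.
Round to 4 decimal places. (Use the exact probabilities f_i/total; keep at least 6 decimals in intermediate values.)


Per-symbol terms -p_i * log2(p_i) with p_i = f_i/39:
  p = 1/39 = 0.025641: log2(p) = -5.285402, -p*log2(p) = 0.135523
  p = 10/39 = 0.256410: log2(p) = -1.963474, -p*log2(p) = 0.503455
  p = 8/39 = 0.205128: log2(p) = -2.285402, -p*log2(p) = 0.468800
  p = 8/39 = 0.205128: log2(p) = -2.285402, -p*log2(p) = 0.468800
  p = 12/39 = 0.307692: log2(p) = -1.700440, -p*log2(p) = 0.523212
H = 0.135523 + 0.503455 + 0.468800 + 0.468800 + 0.523212 = 2.099790

H = 2.0998 bits/symbol


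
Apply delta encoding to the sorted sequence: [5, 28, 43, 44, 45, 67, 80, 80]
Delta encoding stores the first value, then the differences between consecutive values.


First value: 5
Deltas:
  28 - 5 = 23
  43 - 28 = 15
  44 - 43 = 1
  45 - 44 = 1
  67 - 45 = 22
  80 - 67 = 13
  80 - 80 = 0


Delta encoded: [5, 23, 15, 1, 1, 22, 13, 0]


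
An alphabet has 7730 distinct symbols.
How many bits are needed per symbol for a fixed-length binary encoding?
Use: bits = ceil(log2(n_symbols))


log2(7730) = 12.9163
Bracket: 2^12 = 4096 < 7730 <= 2^13 = 8192
So ceil(log2(7730)) = 13

bits = ceil(log2(7730)) = ceil(12.9163) = 13 bits


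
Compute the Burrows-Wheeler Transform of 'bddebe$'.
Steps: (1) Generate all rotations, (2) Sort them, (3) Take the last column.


Rotations (sorted):
  0: $bddebe -> last char: e
  1: bddebe$ -> last char: $
  2: be$bdde -> last char: e
  3: ddebe$b -> last char: b
  4: debe$bd -> last char: d
  5: e$bddeb -> last char: b
  6: ebe$bdd -> last char: d


BWT = e$ebdbd


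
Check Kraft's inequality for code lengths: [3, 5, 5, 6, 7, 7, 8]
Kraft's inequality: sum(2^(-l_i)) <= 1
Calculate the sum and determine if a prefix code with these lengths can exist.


Sum = 2^(-3) + 2^(-5) + 2^(-5) + 2^(-6) + 2^(-7) + 2^(-7) + 2^(-8)
    = 0.125 + 0.03125 + 0.03125 + 0.015625 + 0.0078125 + 0.0078125 + 0.00390625
    = 57/256 = 0.22265625
Since 0.22265625 <= 1, Kraft's inequality IS satisfied.
A prefix code with these lengths CAN exist.

Kraft sum = 0.22265625. Satisfied.


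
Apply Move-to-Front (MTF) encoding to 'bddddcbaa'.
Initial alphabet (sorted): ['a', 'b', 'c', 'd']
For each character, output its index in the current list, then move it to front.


MTF encoding:
'b': index 1 in ['a', 'b', 'c', 'd'] -> ['b', 'a', 'c', 'd']
'd': index 3 in ['b', 'a', 'c', 'd'] -> ['d', 'b', 'a', 'c']
'd': index 0 in ['d', 'b', 'a', 'c'] -> ['d', 'b', 'a', 'c']
'd': index 0 in ['d', 'b', 'a', 'c'] -> ['d', 'b', 'a', 'c']
'd': index 0 in ['d', 'b', 'a', 'c'] -> ['d', 'b', 'a', 'c']
'c': index 3 in ['d', 'b', 'a', 'c'] -> ['c', 'd', 'b', 'a']
'b': index 2 in ['c', 'd', 'b', 'a'] -> ['b', 'c', 'd', 'a']
'a': index 3 in ['b', 'c', 'd', 'a'] -> ['a', 'b', 'c', 'd']
'a': index 0 in ['a', 'b', 'c', 'd'] -> ['a', 'b', 'c', 'd']


Output: [1, 3, 0, 0, 0, 3, 2, 3, 0]


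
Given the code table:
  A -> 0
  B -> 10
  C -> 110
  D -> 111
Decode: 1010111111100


Decoding:
10 -> B
10 -> B
111 -> D
111 -> D
10 -> B
0 -> A


Result: BBDDBA


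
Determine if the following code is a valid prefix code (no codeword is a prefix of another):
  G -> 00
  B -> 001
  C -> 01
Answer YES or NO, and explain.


Checking each pair (does one codeword prefix another?):
  G='00' vs B='001': prefix -- VIOLATION

NO -- this is NOT a valid prefix code. G (00) is a prefix of B (001).


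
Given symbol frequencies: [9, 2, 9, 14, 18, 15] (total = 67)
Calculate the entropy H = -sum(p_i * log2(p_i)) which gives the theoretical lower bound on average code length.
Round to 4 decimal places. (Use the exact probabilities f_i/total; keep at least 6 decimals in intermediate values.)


Per-symbol terms -p_i * log2(p_i) with p_i = f_i/67:
  p = 9/67 = 0.134328: log2(p) = -2.896164, -p*log2(p) = 0.389037
  p = 2/67 = 0.029851: log2(p) = -5.066089, -p*log2(p) = 0.151227
  p = 9/67 = 0.134328: log2(p) = -2.896164, -p*log2(p) = 0.389037
  p = 14/67 = 0.208955: log2(p) = -2.258734, -p*log2(p) = 0.471974
  p = 18/67 = 0.268657: log2(p) = -1.896164, -p*log2(p) = 0.509417
  p = 15/67 = 0.223881: log2(p) = -2.159199, -p*log2(p) = 0.483403
H = 0.389037 + 0.151227 + 0.389037 + 0.471974 + 0.509417 + 0.483403 = 2.394095

H = 2.3941 bits/symbol


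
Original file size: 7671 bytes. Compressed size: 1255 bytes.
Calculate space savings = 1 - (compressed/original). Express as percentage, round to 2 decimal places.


ratio = compressed/original = 1255/7671 = 0.163603
savings = 1 - ratio = 1 - 0.163603 = 0.836397
as a percentage: 0.836397 * 100 = 83.64%

Space savings = 1 - 1255/7671 = 83.64%


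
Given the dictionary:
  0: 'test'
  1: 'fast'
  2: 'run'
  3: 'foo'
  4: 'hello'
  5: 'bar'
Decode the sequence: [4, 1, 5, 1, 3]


Look up each index in the dictionary:
  4 -> 'hello'
  1 -> 'fast'
  5 -> 'bar'
  1 -> 'fast'
  3 -> 'foo'

Decoded: "hello fast bar fast foo"


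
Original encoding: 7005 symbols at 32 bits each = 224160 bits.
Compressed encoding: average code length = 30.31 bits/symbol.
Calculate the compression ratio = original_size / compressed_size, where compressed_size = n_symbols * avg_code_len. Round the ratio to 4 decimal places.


original_size = n_symbols * orig_bits = 7005 * 32 = 224160 bits
compressed_size = n_symbols * avg_code_len = 7005 * 30.31 = 212321.55 bits
ratio = original_size / compressed_size = 224160 / 212321.55 = 1.0558

Compression ratio = 1.0558


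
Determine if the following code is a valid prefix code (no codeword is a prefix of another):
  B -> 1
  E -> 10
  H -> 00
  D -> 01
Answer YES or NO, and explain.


Checking each pair (does one codeword prefix another?):
  B='1' vs E='10': prefix -- VIOLATION

NO -- this is NOT a valid prefix code. B (1) is a prefix of E (10).


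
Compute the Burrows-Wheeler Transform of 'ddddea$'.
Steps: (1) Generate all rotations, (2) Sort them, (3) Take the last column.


Rotations (sorted):
  0: $ddddea -> last char: a
  1: a$dddde -> last char: e
  2: ddddea$ -> last char: $
  3: dddea$d -> last char: d
  4: ddea$dd -> last char: d
  5: dea$ddd -> last char: d
  6: ea$dddd -> last char: d


BWT = ae$dddd


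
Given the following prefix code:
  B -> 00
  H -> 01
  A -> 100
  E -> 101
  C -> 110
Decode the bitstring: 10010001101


Decoding step by step:
Bits 100 -> A
Bits 100 -> A
Bits 01 -> H
Bits 101 -> E


Decoded message: AAHE


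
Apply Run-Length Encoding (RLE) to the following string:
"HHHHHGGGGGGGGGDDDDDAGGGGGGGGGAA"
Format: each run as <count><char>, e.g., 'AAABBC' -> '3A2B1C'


Scanning runs left to right:
  i=0: run of 'H' x 5 -> '5H'
  i=5: run of 'G' x 9 -> '9G'
  i=14: run of 'D' x 5 -> '5D'
  i=19: run of 'A' x 1 -> '1A'
  i=20: run of 'G' x 9 -> '9G'
  i=29: run of 'A' x 2 -> '2A'

RLE = 5H9G5D1A9G2A


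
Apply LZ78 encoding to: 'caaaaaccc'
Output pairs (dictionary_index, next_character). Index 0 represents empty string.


LZ78 encoding steps:
Dictionary: {0: ''}
Step 1: w='' (idx 0), next='c' -> output (0, 'c'), add 'c' as idx 1
Step 2: w='' (idx 0), next='a' -> output (0, 'a'), add 'a' as idx 2
Step 3: w='a' (idx 2), next='a' -> output (2, 'a'), add 'aa' as idx 3
Step 4: w='aa' (idx 3), next='c' -> output (3, 'c'), add 'aac' as idx 4
Step 5: w='c' (idx 1), next='c' -> output (1, 'c'), add 'cc' as idx 5


Encoded: [(0, 'c'), (0, 'a'), (2, 'a'), (3, 'c'), (1, 'c')]


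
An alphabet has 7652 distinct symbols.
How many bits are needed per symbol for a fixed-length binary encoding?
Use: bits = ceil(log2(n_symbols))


log2(7652) = 12.9016
Bracket: 2^12 = 4096 < 7652 <= 2^13 = 8192
So ceil(log2(7652)) = 13

bits = ceil(log2(7652)) = ceil(12.9016) = 13 bits


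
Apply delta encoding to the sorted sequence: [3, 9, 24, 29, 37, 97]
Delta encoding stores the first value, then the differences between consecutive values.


First value: 3
Deltas:
  9 - 3 = 6
  24 - 9 = 15
  29 - 24 = 5
  37 - 29 = 8
  97 - 37 = 60


Delta encoded: [3, 6, 15, 5, 8, 60]


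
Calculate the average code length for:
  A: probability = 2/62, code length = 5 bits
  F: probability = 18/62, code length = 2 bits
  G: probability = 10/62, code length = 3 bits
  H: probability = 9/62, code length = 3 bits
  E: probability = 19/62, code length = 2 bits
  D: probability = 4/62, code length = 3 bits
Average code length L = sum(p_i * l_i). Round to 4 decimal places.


Weighted contributions p_i * l_i:
  A: (2/62) * 5 = 10/62
  F: (18/62) * 2 = 36/62
  G: (10/62) * 3 = 30/62
  H: (9/62) * 3 = 27/62
  E: (19/62) * 2 = 38/62
  D: (4/62) * 3 = 12/62
Sum = (10 + 36 + 30 + 27 + 38 + 12)/62 = 153/62

L = 153/62 = 2.4677 bits/symbol


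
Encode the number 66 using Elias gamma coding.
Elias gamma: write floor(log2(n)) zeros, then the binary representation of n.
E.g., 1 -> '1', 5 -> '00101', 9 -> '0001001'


num_bits = floor(log2(66)) + 1 = 7
leading_zeros = num_bits - 1 = 6
binary(66) = 1000010

Elias gamma(66) = '000000' + '1000010' = 0000001000010 (13 bits)


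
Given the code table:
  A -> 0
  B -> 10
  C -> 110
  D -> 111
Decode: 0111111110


Decoding:
0 -> A
111 -> D
111 -> D
110 -> C


Result: ADDC


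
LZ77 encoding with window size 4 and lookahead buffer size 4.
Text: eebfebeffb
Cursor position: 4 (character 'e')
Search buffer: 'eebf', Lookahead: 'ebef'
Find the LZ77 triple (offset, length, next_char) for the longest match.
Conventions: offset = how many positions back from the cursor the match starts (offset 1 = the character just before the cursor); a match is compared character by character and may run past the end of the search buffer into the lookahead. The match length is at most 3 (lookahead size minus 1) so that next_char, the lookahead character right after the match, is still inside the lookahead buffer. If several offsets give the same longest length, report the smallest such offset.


Try each offset into the search buffer:
  offset=1 (pos 3, char 'f'): match length 0
  offset=2 (pos 2, char 'b'): match length 0
  offset=3 (pos 1, char 'e'): match length 2
  offset=4 (pos 0, char 'e'): match length 1
Longest match has length 2 at offset 3.
next_char = character at position 4 + 2 = 6 -> 'e'

Best match: offset=3, length=2 (matching 'eb' starting at position 1)
LZ77 triple: (3, 2, 'e')


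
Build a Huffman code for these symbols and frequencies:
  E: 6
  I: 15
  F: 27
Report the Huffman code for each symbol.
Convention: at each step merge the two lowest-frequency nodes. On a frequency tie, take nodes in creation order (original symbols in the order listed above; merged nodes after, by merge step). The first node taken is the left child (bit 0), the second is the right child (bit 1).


Huffman tree construction:
Step 1: Merge E(6) + I(15) = 21
Step 2: Merge (E+I)(21) + F(27) = 48
Read each symbol's code off the tree from the root (left child = 0, right child = 1).

Codes:
  E: 00 (length 2)
  I: 01 (length 2)
  F: 1 (length 1)
Average code length: 69/48 = 1.4375 bits/symbol


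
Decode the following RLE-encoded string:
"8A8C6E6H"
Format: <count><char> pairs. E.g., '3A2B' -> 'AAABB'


Expanding each <count><char> pair:
  8A -> 'AAAAAAAA'
  8C -> 'CCCCCCCC'
  6E -> 'EEEEEE'
  6H -> 'HHHHHH'

Decoded = AAAAAAAACCCCCCCCEEEEEEHHHHHH


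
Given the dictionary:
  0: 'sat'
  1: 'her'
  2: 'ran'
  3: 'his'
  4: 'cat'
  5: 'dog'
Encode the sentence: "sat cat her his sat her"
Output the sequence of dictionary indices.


Look up each word in the dictionary:
  'sat' -> 0
  'cat' -> 4
  'her' -> 1
  'his' -> 3
  'sat' -> 0
  'her' -> 1

Encoded: [0, 4, 1, 3, 0, 1]


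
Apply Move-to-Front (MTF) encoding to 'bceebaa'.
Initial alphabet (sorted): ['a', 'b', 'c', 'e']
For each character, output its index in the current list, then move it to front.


MTF encoding:
'b': index 1 in ['a', 'b', 'c', 'e'] -> ['b', 'a', 'c', 'e']
'c': index 2 in ['b', 'a', 'c', 'e'] -> ['c', 'b', 'a', 'e']
'e': index 3 in ['c', 'b', 'a', 'e'] -> ['e', 'c', 'b', 'a']
'e': index 0 in ['e', 'c', 'b', 'a'] -> ['e', 'c', 'b', 'a']
'b': index 2 in ['e', 'c', 'b', 'a'] -> ['b', 'e', 'c', 'a']
'a': index 3 in ['b', 'e', 'c', 'a'] -> ['a', 'b', 'e', 'c']
'a': index 0 in ['a', 'b', 'e', 'c'] -> ['a', 'b', 'e', 'c']


Output: [1, 2, 3, 0, 2, 3, 0]


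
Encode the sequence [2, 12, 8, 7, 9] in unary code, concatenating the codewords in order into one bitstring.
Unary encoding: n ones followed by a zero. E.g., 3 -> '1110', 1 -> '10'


Encode each number as n ones followed by a terminating 0:
  2 -> 110 (3 bits)
  12 -> 1111111111110 (13 bits)
  8 -> 111111110 (9 bits)
  7 -> 11111110 (8 bits)
  9 -> 1111111110 (10 bits)
Total length = 3 + 13 + 9 + 8 + 10 = 43 bits.

Unary([2, 12, 8, 7, 9]) = 1101111111111110111111110111111101111111110 (43 bits)


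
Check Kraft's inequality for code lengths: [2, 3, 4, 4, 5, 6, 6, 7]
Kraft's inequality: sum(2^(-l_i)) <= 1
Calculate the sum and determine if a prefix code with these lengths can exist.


Sum = 2^(-2) + 2^(-3) + 2^(-4) + 2^(-4) + 2^(-5) + 2^(-6) + 2^(-6) + 2^(-7)
    = 0.25 + 0.125 + 0.0625 + 0.0625 + 0.03125 + 0.015625 + 0.015625 + 0.0078125
    = 73/128 = 0.5703125
Since 0.5703125 <= 1, Kraft's inequality IS satisfied.
A prefix code with these lengths CAN exist.

Kraft sum = 0.5703125. Satisfied.


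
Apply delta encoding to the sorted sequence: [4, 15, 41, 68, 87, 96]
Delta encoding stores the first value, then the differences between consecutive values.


First value: 4
Deltas:
  15 - 4 = 11
  41 - 15 = 26
  68 - 41 = 27
  87 - 68 = 19
  96 - 87 = 9


Delta encoded: [4, 11, 26, 27, 19, 9]


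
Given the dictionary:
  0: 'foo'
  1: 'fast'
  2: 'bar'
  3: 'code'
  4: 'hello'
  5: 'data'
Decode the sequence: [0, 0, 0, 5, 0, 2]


Look up each index in the dictionary:
  0 -> 'foo'
  0 -> 'foo'
  0 -> 'foo'
  5 -> 'data'
  0 -> 'foo'
  2 -> 'bar'

Decoded: "foo foo foo data foo bar"


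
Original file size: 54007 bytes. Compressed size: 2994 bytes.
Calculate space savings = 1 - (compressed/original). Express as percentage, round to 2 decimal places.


ratio = compressed/original = 2994/54007 = 0.055437
savings = 1 - ratio = 1 - 0.055437 = 0.944563
as a percentage: 0.944563 * 100 = 94.46%

Space savings = 1 - 2994/54007 = 94.46%


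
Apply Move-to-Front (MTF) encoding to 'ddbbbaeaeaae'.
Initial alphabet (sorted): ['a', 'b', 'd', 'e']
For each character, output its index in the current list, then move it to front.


MTF encoding:
'd': index 2 in ['a', 'b', 'd', 'e'] -> ['d', 'a', 'b', 'e']
'd': index 0 in ['d', 'a', 'b', 'e'] -> ['d', 'a', 'b', 'e']
'b': index 2 in ['d', 'a', 'b', 'e'] -> ['b', 'd', 'a', 'e']
'b': index 0 in ['b', 'd', 'a', 'e'] -> ['b', 'd', 'a', 'e']
'b': index 0 in ['b', 'd', 'a', 'e'] -> ['b', 'd', 'a', 'e']
'a': index 2 in ['b', 'd', 'a', 'e'] -> ['a', 'b', 'd', 'e']
'e': index 3 in ['a', 'b', 'd', 'e'] -> ['e', 'a', 'b', 'd']
'a': index 1 in ['e', 'a', 'b', 'd'] -> ['a', 'e', 'b', 'd']
'e': index 1 in ['a', 'e', 'b', 'd'] -> ['e', 'a', 'b', 'd']
'a': index 1 in ['e', 'a', 'b', 'd'] -> ['a', 'e', 'b', 'd']
'a': index 0 in ['a', 'e', 'b', 'd'] -> ['a', 'e', 'b', 'd']
'e': index 1 in ['a', 'e', 'b', 'd'] -> ['e', 'a', 'b', 'd']


Output: [2, 0, 2, 0, 0, 2, 3, 1, 1, 1, 0, 1]


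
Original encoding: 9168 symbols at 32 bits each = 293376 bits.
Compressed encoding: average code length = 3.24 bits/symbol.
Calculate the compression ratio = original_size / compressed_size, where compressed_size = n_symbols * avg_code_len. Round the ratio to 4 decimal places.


original_size = n_symbols * orig_bits = 9168 * 32 = 293376 bits
compressed_size = n_symbols * avg_code_len = 9168 * 3.24 = 29704.32 bits
ratio = original_size / compressed_size = 293376 / 29704.32 = 9.8765

Compression ratio = 9.8765


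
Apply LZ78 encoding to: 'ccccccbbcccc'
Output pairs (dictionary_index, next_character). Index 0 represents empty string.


LZ78 encoding steps:
Dictionary: {0: ''}
Step 1: w='' (idx 0), next='c' -> output (0, 'c'), add 'c' as idx 1
Step 2: w='c' (idx 1), next='c' -> output (1, 'c'), add 'cc' as idx 2
Step 3: w='cc' (idx 2), next='c' -> output (2, 'c'), add 'ccc' as idx 3
Step 4: w='' (idx 0), next='b' -> output (0, 'b'), add 'b' as idx 4
Step 5: w='b' (idx 4), next='c' -> output (4, 'c'), add 'bc' as idx 5
Step 6: w='ccc' (idx 3), end of input -> output (3, '')


Encoded: [(0, 'c'), (1, 'c'), (2, 'c'), (0, 'b'), (4, 'c'), (3, '')]


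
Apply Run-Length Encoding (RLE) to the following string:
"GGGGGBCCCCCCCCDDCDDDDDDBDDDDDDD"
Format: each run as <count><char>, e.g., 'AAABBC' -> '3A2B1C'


Scanning runs left to right:
  i=0: run of 'G' x 5 -> '5G'
  i=5: run of 'B' x 1 -> '1B'
  i=6: run of 'C' x 8 -> '8C'
  i=14: run of 'D' x 2 -> '2D'
  i=16: run of 'C' x 1 -> '1C'
  i=17: run of 'D' x 6 -> '6D'
  i=23: run of 'B' x 1 -> '1B'
  i=24: run of 'D' x 7 -> '7D'

RLE = 5G1B8C2D1C6D1B7D


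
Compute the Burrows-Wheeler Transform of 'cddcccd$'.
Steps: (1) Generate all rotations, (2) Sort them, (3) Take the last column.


Rotations (sorted):
  0: $cddcccd -> last char: d
  1: cccd$cdd -> last char: d
  2: ccd$cddc -> last char: c
  3: cd$cddcc -> last char: c
  4: cddcccd$ -> last char: $
  5: d$cddccc -> last char: c
  6: dcccd$cd -> last char: d
  7: ddcccd$c -> last char: c


BWT = ddcc$cdc


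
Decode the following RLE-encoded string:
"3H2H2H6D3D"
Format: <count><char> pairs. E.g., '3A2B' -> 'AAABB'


Expanding each <count><char> pair:
  3H -> 'HHH'
  2H -> 'HH'
  2H -> 'HH'
  6D -> 'DDDDDD'
  3D -> 'DDD'

Decoded = HHHHHHHDDDDDDDDD


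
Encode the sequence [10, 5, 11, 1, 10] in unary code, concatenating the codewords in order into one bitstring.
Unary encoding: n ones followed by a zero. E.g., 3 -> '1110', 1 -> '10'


Encode each number as n ones followed by a terminating 0:
  10 -> 11111111110 (11 bits)
  5 -> 111110 (6 bits)
  11 -> 111111111110 (12 bits)
  1 -> 10 (2 bits)
  10 -> 11111111110 (11 bits)
Total length = 11 + 6 + 12 + 2 + 11 = 42 bits.

Unary([10, 5, 11, 1, 10]) = 111111111101111101111111111101011111111110 (42 bits)


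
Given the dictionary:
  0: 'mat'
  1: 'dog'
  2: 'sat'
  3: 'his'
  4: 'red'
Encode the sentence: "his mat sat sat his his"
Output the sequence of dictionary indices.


Look up each word in the dictionary:
  'his' -> 3
  'mat' -> 0
  'sat' -> 2
  'sat' -> 2
  'his' -> 3
  'his' -> 3

Encoded: [3, 0, 2, 2, 3, 3]


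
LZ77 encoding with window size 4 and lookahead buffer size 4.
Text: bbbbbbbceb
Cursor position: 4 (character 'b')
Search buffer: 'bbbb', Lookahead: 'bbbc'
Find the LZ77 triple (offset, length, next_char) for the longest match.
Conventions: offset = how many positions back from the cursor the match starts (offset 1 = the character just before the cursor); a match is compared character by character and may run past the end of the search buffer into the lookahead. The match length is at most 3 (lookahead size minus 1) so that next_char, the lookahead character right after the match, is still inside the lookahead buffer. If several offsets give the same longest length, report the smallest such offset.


Try each offset into the search buffer:
  offset=1 (pos 3, char 'b'): match length 3
  offset=2 (pos 2, char 'b'): match length 3
  offset=3 (pos 1, char 'b'): match length 3
  offset=4 (pos 0, char 'b'): match length 3
Longest match has length 3, found at offsets 1, 2, 3, 4; take the smallest, offset 1.
next_char = character at position 4 + 3 = 7 -> 'c'

Best match: offset=1, length=3 (matching 'bbb' starting at position 3)
LZ77 triple: (1, 3, 'c')


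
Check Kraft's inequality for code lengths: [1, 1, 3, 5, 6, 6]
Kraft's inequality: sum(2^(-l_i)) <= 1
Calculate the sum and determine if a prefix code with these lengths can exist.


Sum = 2^(-1) + 2^(-1) + 2^(-3) + 2^(-5) + 2^(-6) + 2^(-6)
    = 0.5 + 0.5 + 0.125 + 0.03125 + 0.015625 + 0.015625
    = 76/64 = 1.1875
Since 1.1875 > 1, Kraft's inequality is NOT satisfied.
A prefix code with these lengths CANNOT exist.

Kraft sum = 1.1875. Not satisfied.


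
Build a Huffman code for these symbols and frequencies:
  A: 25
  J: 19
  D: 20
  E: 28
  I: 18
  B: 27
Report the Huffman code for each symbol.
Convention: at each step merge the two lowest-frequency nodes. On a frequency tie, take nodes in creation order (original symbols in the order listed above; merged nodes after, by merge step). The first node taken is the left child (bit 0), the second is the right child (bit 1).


Huffman tree construction:
Step 1: Merge I(18) + J(19) = 37
Step 2: Merge D(20) + A(25) = 45
Step 3: Merge B(27) + E(28) = 55
Step 4: Merge (I+J)(37) + (D+A)(45) = 82
Step 5: Merge (B+E)(55) + ((I+J)+(D+A))(82) = 137
Read each symbol's code off the tree from the root (left child = 0, right child = 1).

Codes:
  A: 111 (length 3)
  J: 101 (length 3)
  D: 110 (length 3)
  E: 01 (length 2)
  I: 100 (length 3)
  B: 00 (length 2)
Average code length: 356/137 = 2.5985 bits/symbol


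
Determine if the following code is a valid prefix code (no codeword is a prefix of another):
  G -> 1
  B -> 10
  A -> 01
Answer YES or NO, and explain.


Checking each pair (does one codeword prefix another?):
  G='1' vs B='10': prefix -- VIOLATION

NO -- this is NOT a valid prefix code. G (1) is a prefix of B (10).


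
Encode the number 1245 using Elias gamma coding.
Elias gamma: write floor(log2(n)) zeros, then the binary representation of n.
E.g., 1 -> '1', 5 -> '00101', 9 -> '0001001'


num_bits = floor(log2(1245)) + 1 = 11
leading_zeros = num_bits - 1 = 10
binary(1245) = 10011011101

Elias gamma(1245) = '0000000000' + '10011011101' = 000000000010011011101 (21 bits)


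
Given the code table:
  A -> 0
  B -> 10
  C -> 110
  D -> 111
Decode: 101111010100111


Decoding:
10 -> B
111 -> D
10 -> B
10 -> B
10 -> B
0 -> A
111 -> D


Result: BDBBBAD


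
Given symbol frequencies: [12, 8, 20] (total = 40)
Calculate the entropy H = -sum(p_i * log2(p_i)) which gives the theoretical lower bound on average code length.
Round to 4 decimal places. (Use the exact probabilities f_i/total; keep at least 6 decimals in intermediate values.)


Per-symbol terms -p_i * log2(p_i) with p_i = f_i/40:
  p = 12/40 = 0.300000: log2(p) = -1.736966, -p*log2(p) = 0.521090
  p = 8/40 = 0.200000: log2(p) = -2.321928, -p*log2(p) = 0.464386
  p = 20/40 = 0.500000: log2(p) = -1.000000, -p*log2(p) = 0.500000
H = 0.521090 + 0.464386 + 0.500000 = 1.485476

H = 1.4855 bits/symbol


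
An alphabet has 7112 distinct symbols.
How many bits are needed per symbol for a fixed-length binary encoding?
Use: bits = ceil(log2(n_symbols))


log2(7112) = 12.796
Bracket: 2^12 = 4096 < 7112 <= 2^13 = 8192
So ceil(log2(7112)) = 13

bits = ceil(log2(7112)) = ceil(12.796) = 13 bits


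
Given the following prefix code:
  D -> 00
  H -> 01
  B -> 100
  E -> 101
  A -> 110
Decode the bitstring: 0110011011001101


Decoding step by step:
Bits 01 -> H
Bits 100 -> B
Bits 110 -> A
Bits 110 -> A
Bits 01 -> H
Bits 101 -> E


Decoded message: HBAAHE


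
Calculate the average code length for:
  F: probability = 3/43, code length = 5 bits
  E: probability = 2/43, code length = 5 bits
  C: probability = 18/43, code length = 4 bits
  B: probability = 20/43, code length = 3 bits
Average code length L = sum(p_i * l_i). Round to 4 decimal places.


Weighted contributions p_i * l_i:
  F: (3/43) * 5 = 15/43
  E: (2/43) * 5 = 10/43
  C: (18/43) * 4 = 72/43
  B: (20/43) * 3 = 60/43
Sum = (15 + 10 + 72 + 60)/43 = 157/43

L = 157/43 = 3.6512 bits/symbol


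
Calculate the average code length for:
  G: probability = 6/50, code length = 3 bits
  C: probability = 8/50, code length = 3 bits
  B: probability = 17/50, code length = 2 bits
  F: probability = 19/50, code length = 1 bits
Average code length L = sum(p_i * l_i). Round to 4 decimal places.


Weighted contributions p_i * l_i:
  G: (6/50) * 3 = 18/50
  C: (8/50) * 3 = 24/50
  B: (17/50) * 2 = 34/50
  F: (19/50) * 1 = 19/50
Sum = (18 + 24 + 34 + 19)/50 = 95/50

L = 95/50 = 1.9000 bits/symbol


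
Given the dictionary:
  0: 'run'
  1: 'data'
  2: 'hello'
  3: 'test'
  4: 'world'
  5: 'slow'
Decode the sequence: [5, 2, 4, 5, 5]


Look up each index in the dictionary:
  5 -> 'slow'
  2 -> 'hello'
  4 -> 'world'
  5 -> 'slow'
  5 -> 'slow'

Decoded: "slow hello world slow slow"


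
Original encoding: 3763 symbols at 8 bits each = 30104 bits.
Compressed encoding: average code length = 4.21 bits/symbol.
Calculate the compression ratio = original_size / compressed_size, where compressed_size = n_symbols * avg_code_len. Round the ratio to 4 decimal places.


original_size = n_symbols * orig_bits = 3763 * 8 = 30104 bits
compressed_size = n_symbols * avg_code_len = 3763 * 4.21 = 15842.23 bits
ratio = original_size / compressed_size = 30104 / 15842.23 = 1.9002

Compression ratio = 1.9002


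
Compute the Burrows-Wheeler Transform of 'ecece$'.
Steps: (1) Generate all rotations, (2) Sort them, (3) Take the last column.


Rotations (sorted):
  0: $ecece -> last char: e
  1: ce$ece -> last char: e
  2: cece$e -> last char: e
  3: e$ecec -> last char: c
  4: ece$ec -> last char: c
  5: ecece$ -> last char: $


BWT = eeecc$


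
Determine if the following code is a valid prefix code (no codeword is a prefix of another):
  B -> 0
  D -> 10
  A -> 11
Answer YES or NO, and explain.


Checking each pair (does one codeword prefix another?):
  B='0' vs D='10': no prefix
  B='0' vs A='11': no prefix
  D='10' vs B='0': no prefix
  D='10' vs A='11': no prefix
  A='11' vs B='0': no prefix
  A='11' vs D='10': no prefix
No violation found over all pairs.

YES -- this is a valid prefix code. No codeword is a prefix of any other codeword.


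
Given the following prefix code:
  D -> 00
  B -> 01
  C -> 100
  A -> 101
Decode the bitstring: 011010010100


Decoding step by step:
Bits 01 -> B
Bits 101 -> A
Bits 00 -> D
Bits 101 -> A
Bits 00 -> D


Decoded message: BADAD


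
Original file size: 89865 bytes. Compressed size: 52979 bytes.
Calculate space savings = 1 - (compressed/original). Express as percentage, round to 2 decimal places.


ratio = compressed/original = 52979/89865 = 0.58954
savings = 1 - ratio = 1 - 0.58954 = 0.41046
as a percentage: 0.41046 * 100 = 41.05%

Space savings = 1 - 52979/89865 = 41.05%


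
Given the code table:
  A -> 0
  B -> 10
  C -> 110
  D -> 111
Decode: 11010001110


Decoding:
110 -> C
10 -> B
0 -> A
0 -> A
111 -> D
0 -> A


Result: CBAADA


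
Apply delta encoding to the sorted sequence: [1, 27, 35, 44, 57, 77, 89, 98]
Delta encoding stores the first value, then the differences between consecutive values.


First value: 1
Deltas:
  27 - 1 = 26
  35 - 27 = 8
  44 - 35 = 9
  57 - 44 = 13
  77 - 57 = 20
  89 - 77 = 12
  98 - 89 = 9


Delta encoded: [1, 26, 8, 9, 13, 20, 12, 9]


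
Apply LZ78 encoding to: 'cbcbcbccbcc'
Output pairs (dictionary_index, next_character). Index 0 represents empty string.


LZ78 encoding steps:
Dictionary: {0: ''}
Step 1: w='' (idx 0), next='c' -> output (0, 'c'), add 'c' as idx 1
Step 2: w='' (idx 0), next='b' -> output (0, 'b'), add 'b' as idx 2
Step 3: w='c' (idx 1), next='b' -> output (1, 'b'), add 'cb' as idx 3
Step 4: w='cb' (idx 3), next='c' -> output (3, 'c'), add 'cbc' as idx 4
Step 5: w='cbc' (idx 4), next='c' -> output (4, 'c'), add 'cbcc' as idx 5


Encoded: [(0, 'c'), (0, 'b'), (1, 'b'), (3, 'c'), (4, 'c')]


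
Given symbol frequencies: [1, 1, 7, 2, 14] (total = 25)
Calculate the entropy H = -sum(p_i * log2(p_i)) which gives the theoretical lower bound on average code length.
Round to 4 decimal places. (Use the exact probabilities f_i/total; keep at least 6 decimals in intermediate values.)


Per-symbol terms -p_i * log2(p_i) with p_i = f_i/25:
  p = 1/25 = 0.040000: log2(p) = -4.643856, -p*log2(p) = 0.185754
  p = 1/25 = 0.040000: log2(p) = -4.643856, -p*log2(p) = 0.185754
  p = 7/25 = 0.280000: log2(p) = -1.836501, -p*log2(p) = 0.514220
  p = 2/25 = 0.080000: log2(p) = -3.643856, -p*log2(p) = 0.291508
  p = 14/25 = 0.560000: log2(p) = -0.836501, -p*log2(p) = 0.468441
H = 0.185754 + 0.185754 + 0.514220 + 0.291508 + 0.468441 = 1.645677

H = 1.6457 bits/symbol


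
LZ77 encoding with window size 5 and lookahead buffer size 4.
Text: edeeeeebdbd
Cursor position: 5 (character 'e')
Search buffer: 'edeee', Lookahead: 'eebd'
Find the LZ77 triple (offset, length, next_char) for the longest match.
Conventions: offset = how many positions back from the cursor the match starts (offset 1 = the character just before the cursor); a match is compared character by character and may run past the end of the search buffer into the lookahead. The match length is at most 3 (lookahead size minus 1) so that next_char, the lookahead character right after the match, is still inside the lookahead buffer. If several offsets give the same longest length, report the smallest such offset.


Try each offset into the search buffer:
  offset=1 (pos 4, char 'e'): match length 2
  offset=2 (pos 3, char 'e'): match length 2
  offset=3 (pos 2, char 'e'): match length 2
  offset=4 (pos 1, char 'd'): match length 0
  offset=5 (pos 0, char 'e'): match length 1
Longest match has length 2, found at offsets 1, 2, 3; take the smallest, offset 1.
next_char = character at position 5 + 2 = 7 -> 'b'

Best match: offset=1, length=2 (matching 'ee' starting at position 4)
LZ77 triple: (1, 2, 'b')
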